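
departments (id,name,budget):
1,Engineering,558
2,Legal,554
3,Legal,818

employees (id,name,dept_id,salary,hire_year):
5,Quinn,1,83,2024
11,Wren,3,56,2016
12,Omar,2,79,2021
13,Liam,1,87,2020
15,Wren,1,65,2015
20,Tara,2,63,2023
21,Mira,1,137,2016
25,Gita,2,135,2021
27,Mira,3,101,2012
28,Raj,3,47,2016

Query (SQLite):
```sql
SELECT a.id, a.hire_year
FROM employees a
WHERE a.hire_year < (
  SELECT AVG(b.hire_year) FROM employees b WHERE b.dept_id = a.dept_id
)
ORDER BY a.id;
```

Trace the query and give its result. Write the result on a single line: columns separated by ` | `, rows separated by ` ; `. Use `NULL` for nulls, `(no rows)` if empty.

For each employees row a, compute AVG(hire_year) over rows sharing a.dept_id.
Keep row a if a.hire_year < that per-group AVG.
  dept_id=1: AVG(hire_year) = 2018.75
  dept_id=2: AVG(hire_year) = 2021.666667
  dept_id=3: AVG(hire_year) = 2014.666667

12 | 2021 ; 15 | 2015 ; 21 | 2016 ; 25 | 2021 ; 27 | 2012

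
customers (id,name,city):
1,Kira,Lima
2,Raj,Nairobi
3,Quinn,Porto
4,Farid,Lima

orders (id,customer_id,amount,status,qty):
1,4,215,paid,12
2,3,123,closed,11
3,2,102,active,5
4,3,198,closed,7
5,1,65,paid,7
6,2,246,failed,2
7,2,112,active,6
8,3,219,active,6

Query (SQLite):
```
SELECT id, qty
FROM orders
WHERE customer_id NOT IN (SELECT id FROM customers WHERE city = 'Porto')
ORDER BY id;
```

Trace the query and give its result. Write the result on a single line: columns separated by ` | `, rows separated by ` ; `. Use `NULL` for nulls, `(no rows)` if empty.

1 | 12 ; 3 | 5 ; 5 | 7 ; 6 | 2 ; 7 | 6

Inner query: customers.id where city = 'Porto'.
Outer: keep orders rows whose customer_id is not in that set.
Inner query → {3}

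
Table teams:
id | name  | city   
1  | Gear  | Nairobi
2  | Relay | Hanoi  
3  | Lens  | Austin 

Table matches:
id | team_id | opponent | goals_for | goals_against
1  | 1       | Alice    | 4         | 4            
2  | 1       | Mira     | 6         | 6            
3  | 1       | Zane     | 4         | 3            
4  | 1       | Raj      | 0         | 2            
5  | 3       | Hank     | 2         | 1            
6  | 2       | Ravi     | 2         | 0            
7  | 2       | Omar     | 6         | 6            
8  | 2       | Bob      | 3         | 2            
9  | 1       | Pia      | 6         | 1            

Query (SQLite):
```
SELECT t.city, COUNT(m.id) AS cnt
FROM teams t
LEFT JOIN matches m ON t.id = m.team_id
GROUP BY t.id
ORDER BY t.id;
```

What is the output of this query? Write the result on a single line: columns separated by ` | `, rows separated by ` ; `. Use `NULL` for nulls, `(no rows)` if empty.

LEFT JOIN keeps every teams row; unmatched ones get NULL for matches columns.
Group by teams.id and compute COUNT(m.id). COUNT(col) of an all-NULL group is 0.
  1: ids {1, 2, 3, 4, 9} → COUNT(m.id)=5
  2: ids {6, 7, 8} → COUNT(m.id)=3
  3: ids {5} → COUNT(m.id)=1

Nairobi | 5 ; Hanoi | 3 ; Austin | 1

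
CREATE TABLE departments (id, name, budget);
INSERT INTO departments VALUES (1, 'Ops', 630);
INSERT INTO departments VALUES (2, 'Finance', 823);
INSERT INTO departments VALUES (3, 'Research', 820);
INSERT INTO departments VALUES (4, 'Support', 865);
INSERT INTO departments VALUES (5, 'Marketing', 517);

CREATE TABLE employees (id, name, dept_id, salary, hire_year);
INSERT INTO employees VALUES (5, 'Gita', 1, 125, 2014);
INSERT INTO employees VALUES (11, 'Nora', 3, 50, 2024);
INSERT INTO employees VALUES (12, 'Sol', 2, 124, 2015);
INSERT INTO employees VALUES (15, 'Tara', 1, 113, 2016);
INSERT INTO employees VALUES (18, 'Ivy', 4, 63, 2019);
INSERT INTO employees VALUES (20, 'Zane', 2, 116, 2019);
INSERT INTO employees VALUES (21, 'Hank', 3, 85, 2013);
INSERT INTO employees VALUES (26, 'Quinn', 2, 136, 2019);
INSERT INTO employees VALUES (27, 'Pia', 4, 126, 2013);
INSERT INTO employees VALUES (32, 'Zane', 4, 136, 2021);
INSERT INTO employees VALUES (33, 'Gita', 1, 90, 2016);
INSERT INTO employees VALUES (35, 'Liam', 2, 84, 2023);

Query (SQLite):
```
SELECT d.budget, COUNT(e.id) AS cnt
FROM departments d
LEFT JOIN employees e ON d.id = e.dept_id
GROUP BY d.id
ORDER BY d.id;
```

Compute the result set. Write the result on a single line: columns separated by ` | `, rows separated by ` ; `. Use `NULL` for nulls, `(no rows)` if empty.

LEFT JOIN keeps every departments row; unmatched ones get NULL for employees columns.
Group by departments.id and compute COUNT(e.id). COUNT(col) of an all-NULL group is 0.
  1: ids {5, 15, 33} → COUNT(e.id)=3
  2: ids {12, 20, 26, 35} → COUNT(e.id)=4
  3: ids {11, 21} → COUNT(e.id)=2
  4: ids {18, 27, 32} → COUNT(e.id)=3
  5: ids {—} → COUNT(e.id)=0

630 | 3 ; 823 | 4 ; 820 | 2 ; 865 | 3 ; 517 | 0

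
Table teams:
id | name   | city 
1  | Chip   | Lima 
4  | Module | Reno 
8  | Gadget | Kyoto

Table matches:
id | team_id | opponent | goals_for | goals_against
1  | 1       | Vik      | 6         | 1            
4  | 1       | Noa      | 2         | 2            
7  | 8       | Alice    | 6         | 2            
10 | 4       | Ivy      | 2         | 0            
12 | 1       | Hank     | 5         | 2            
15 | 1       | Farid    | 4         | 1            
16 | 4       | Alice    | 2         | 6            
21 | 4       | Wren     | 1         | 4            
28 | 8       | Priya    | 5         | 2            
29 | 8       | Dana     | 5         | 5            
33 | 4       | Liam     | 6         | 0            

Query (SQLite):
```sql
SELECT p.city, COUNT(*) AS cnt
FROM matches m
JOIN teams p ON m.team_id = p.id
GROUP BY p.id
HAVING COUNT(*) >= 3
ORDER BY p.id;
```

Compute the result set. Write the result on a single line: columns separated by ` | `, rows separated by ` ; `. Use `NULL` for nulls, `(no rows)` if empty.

Lima | 4 ; Reno | 4 ; Kyoto | 3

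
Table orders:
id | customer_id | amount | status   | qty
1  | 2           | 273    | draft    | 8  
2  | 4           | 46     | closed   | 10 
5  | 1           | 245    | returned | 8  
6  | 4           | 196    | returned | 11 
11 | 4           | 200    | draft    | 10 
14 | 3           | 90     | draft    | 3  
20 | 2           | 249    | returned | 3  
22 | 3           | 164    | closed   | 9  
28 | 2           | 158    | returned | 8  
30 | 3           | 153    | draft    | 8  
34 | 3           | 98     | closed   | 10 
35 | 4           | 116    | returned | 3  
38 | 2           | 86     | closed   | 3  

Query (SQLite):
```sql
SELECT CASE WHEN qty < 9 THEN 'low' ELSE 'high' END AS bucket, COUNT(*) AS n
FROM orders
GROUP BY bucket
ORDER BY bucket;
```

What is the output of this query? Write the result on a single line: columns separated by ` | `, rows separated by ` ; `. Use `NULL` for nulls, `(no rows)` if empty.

Bucket rows by qty < 9 → 'low' else 'high'; count each bucket.

high | 5 ; low | 8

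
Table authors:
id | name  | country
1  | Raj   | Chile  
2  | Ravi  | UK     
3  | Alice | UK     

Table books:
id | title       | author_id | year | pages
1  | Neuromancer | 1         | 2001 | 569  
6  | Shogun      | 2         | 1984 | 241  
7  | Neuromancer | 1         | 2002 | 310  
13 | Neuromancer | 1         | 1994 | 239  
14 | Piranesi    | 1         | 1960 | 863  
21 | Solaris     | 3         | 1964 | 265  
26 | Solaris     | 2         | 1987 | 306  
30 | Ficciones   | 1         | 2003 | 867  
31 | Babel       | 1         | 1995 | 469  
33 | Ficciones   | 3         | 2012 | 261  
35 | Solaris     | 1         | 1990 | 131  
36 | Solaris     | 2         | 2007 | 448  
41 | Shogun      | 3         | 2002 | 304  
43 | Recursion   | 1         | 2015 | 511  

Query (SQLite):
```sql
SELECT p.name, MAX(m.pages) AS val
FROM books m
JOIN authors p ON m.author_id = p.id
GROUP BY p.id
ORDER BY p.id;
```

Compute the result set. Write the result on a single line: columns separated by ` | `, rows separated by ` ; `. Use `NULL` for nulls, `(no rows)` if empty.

Raj | 867 ; Ravi | 448 ; Alice | 304

Join each books row to its authors via author_id.
Group joined rows by authors.id; compute MAX(m.pages) per group.
  1: ids {1, 7, 13, 14, 30, 31, 35, 43} → MAX(m.pages)=867
  2: ids {6, 26, 36} → MAX(m.pages)=448
  3: ids {21, 33, 41} → MAX(m.pages)=304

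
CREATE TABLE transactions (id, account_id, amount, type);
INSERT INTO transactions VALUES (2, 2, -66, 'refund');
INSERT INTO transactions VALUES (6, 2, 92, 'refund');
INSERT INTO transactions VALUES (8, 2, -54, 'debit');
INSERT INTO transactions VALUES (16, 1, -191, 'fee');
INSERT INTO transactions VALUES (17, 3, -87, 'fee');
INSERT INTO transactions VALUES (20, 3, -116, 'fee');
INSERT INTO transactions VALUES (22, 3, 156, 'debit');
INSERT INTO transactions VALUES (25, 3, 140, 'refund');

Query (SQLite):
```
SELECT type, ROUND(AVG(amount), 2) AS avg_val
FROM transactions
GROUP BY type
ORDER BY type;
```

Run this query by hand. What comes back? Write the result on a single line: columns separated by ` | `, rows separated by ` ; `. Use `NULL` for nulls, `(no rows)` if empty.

debit | 51 ; fee | -131.33 ; refund | 55.33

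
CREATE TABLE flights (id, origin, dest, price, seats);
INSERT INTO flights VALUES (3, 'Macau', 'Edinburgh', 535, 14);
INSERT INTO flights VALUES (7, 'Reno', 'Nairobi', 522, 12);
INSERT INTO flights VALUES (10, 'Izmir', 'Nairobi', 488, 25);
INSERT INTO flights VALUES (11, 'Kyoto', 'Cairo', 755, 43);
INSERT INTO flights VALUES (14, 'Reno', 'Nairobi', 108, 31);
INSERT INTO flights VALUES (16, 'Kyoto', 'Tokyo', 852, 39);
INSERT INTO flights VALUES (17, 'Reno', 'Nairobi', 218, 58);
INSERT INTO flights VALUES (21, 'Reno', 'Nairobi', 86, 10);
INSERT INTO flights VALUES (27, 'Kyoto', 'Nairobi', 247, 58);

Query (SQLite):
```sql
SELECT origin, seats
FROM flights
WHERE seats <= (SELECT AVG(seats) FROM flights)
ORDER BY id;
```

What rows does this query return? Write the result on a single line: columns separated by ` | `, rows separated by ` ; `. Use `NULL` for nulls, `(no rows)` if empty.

Scalar subquery: AVG(seats) over all flights rows = 32.222222 (≈; comparison uses full precision).
Keep rows where seats <= that value.

Macau | 14 ; Reno | 12 ; Izmir | 25 ; Reno | 31 ; Reno | 10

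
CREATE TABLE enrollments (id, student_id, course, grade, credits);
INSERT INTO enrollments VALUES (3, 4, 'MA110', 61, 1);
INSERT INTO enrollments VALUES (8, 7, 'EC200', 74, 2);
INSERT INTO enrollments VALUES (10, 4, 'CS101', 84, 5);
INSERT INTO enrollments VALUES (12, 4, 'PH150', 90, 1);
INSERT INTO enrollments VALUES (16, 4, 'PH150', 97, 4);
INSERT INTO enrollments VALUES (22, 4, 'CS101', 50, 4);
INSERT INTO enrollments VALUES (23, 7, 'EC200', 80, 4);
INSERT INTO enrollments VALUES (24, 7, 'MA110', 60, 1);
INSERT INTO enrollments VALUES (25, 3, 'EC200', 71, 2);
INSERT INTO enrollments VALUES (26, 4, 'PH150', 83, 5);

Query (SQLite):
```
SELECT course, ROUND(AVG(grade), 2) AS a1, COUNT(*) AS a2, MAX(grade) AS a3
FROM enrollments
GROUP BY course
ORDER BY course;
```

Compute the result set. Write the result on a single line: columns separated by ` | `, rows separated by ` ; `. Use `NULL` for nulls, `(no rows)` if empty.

Group enrollments by course.
Per group compute: ROUND(AVG(grade), 2), COUNT(*), MAX(grade).
  CS101: ids {10, 22} → ROUND(AVG(grade), 2)=67, COUNT(*)=2, MAX(grade)=84
  EC200: ids {8, 23, 25} → ROUND(AVG(grade), 2)=75, COUNT(*)=3, MAX(grade)=80
  MA110: ids {3, 24} → ROUND(AVG(grade), 2)=60.5, COUNT(*)=2, MAX(grade)=61
  PH150: ids {12, 16, 26} → ROUND(AVG(grade), 2)=90, COUNT(*)=3, MAX(grade)=97

CS101 | 67 | 2 | 84 ; EC200 | 75 | 3 | 80 ; MA110 | 60.5 | 2 | 61 ; PH150 | 90 | 3 | 97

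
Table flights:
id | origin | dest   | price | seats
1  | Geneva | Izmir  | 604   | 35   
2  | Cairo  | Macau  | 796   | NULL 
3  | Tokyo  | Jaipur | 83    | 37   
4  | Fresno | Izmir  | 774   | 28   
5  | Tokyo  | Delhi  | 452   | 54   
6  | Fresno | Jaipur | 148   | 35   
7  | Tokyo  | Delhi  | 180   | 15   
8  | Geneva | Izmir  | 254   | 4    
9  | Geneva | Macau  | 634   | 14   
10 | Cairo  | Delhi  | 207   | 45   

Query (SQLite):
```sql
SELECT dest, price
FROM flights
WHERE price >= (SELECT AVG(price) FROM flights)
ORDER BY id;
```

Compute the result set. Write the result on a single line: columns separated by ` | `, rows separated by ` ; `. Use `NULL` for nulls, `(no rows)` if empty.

Scalar subquery: AVG(price) over all flights rows = 413.2.
Keep rows where price >= that value.

Izmir | 604 ; Macau | 796 ; Izmir | 774 ; Delhi | 452 ; Macau | 634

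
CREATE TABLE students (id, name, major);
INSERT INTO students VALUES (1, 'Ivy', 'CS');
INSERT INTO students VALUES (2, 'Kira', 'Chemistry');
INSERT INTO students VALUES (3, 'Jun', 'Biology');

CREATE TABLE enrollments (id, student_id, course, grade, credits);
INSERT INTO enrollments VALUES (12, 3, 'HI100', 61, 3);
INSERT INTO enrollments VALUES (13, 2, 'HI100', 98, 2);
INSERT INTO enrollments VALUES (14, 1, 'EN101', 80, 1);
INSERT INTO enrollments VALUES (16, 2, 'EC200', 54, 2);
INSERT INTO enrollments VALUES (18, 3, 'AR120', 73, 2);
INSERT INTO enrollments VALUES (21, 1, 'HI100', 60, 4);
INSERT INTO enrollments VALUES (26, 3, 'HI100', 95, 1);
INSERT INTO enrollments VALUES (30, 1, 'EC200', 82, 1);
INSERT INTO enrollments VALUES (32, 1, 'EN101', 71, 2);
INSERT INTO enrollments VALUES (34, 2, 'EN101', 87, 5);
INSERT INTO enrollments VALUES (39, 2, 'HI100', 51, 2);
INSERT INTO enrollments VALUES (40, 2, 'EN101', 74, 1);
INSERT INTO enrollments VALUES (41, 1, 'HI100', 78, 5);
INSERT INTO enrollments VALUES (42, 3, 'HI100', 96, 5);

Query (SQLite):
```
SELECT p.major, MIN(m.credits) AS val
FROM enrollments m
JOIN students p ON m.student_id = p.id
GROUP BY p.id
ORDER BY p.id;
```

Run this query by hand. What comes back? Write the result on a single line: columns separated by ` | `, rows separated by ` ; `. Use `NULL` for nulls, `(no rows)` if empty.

Join each enrollments row to its students via student_id.
Group joined rows by students.id; compute MIN(m.credits) per group.
  1: ids {14, 21, 30, 32, 41} → MIN(m.credits)=1
  2: ids {13, 16, 34, 39, 40} → MIN(m.credits)=1
  3: ids {12, 18, 26, 42} → MIN(m.credits)=1

CS | 1 ; Chemistry | 1 ; Biology | 1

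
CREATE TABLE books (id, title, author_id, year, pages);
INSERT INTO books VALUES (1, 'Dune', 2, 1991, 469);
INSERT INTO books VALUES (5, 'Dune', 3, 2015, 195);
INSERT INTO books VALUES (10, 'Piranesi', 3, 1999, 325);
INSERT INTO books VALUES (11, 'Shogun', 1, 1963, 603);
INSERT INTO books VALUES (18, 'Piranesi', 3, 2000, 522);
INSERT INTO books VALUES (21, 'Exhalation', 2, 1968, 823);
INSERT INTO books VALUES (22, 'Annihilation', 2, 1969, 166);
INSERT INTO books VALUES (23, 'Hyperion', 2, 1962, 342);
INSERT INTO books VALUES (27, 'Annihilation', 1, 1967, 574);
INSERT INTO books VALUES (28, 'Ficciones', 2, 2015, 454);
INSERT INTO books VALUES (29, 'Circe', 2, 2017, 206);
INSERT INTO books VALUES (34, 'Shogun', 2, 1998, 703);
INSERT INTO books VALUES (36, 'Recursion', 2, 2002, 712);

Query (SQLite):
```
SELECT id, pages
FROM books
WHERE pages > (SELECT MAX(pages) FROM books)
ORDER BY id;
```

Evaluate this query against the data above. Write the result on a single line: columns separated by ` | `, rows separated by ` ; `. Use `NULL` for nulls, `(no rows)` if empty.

(no rows)

Scalar subquery: MAX(pages) over all books rows = 823.
Keep rows where pages > that value.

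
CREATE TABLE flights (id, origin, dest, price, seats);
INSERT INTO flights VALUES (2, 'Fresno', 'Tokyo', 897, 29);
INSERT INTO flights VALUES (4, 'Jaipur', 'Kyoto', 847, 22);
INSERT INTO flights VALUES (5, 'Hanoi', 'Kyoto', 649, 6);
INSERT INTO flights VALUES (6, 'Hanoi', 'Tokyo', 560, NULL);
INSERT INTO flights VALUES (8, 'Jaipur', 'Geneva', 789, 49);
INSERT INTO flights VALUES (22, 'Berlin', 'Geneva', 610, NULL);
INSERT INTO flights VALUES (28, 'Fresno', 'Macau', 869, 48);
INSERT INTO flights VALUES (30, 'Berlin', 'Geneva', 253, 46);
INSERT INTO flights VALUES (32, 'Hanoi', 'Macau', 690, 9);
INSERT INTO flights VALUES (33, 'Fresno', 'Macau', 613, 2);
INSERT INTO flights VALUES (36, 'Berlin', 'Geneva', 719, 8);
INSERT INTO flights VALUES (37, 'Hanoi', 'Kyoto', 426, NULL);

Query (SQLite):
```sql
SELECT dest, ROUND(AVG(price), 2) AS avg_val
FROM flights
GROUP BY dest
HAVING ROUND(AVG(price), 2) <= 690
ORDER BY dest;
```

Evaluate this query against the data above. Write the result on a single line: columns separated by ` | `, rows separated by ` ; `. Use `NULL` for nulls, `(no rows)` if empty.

Partition flights by dest; compute ROUND(AVG(price), 2) within each group.
HAVING: keep groups where ROUND(AVG(price), 2) <= 690.
  Geneva: ids {8, 22, 30, 36} → ROUND(AVG(price), 2)=592.75
  Kyoto: ids {4, 5, 37} → ROUND(AVG(price), 2)=640.67
  Macau: ids {28, 32, 33} → ROUND(AVG(price), 2)=724
  Tokyo: ids {2, 6} → ROUND(AVG(price), 2)=728.5

Geneva | 592.75 ; Kyoto | 640.67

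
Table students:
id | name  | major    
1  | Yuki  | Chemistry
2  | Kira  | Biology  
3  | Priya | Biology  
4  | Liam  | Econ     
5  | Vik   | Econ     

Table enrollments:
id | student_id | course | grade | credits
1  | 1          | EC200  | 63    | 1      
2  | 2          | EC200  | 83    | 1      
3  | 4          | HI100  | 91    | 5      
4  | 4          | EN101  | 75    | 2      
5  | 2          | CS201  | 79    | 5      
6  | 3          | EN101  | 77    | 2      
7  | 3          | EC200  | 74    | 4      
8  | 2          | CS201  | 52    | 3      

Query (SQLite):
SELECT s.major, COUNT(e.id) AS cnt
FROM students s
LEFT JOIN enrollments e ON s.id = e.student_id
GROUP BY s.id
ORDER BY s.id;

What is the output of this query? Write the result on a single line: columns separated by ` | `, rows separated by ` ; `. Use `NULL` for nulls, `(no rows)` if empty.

Chemistry | 1 ; Biology | 3 ; Biology | 2 ; Econ | 2 ; Econ | 0

LEFT JOIN keeps every students row; unmatched ones get NULL for enrollments columns.
Group by students.id and compute COUNT(e.id). COUNT(col) of an all-NULL group is 0.
  1: ids {1} → COUNT(e.id)=1
  2: ids {2, 5, 8} → COUNT(e.id)=3
  3: ids {6, 7} → COUNT(e.id)=2
  4: ids {3, 4} → COUNT(e.id)=2
  5: ids {—} → COUNT(e.id)=0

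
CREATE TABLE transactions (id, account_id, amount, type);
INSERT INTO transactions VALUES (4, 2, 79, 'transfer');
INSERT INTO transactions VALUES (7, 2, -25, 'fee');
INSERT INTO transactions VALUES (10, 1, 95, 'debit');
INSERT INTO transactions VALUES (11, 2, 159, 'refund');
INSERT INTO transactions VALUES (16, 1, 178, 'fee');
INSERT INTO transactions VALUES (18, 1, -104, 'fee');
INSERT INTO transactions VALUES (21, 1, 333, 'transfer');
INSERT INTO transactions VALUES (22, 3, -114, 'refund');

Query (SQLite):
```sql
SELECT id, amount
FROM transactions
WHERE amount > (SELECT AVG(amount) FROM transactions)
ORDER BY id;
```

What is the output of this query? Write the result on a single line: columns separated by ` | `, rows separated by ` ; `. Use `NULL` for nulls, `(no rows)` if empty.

4 | 79 ; 10 | 95 ; 11 | 159 ; 16 | 178 ; 21 | 333

Scalar subquery: AVG(amount) over all transactions rows = 75.125.
Keep rows where amount > that value.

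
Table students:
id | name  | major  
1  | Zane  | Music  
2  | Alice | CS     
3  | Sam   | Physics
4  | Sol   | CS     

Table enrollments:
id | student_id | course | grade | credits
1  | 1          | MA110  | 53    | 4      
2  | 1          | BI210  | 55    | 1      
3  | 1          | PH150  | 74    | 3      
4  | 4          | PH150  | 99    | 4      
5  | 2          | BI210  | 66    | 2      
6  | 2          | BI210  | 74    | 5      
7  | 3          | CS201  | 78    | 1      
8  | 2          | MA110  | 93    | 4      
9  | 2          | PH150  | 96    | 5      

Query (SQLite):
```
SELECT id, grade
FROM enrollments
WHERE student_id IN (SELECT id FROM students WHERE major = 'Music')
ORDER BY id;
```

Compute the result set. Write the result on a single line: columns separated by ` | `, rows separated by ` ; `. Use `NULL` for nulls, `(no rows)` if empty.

Inner query: students.id where major = 'Music'.
Outer: keep enrollments rows whose student_id is in that set.
Inner query → {1}

1 | 53 ; 2 | 55 ; 3 | 74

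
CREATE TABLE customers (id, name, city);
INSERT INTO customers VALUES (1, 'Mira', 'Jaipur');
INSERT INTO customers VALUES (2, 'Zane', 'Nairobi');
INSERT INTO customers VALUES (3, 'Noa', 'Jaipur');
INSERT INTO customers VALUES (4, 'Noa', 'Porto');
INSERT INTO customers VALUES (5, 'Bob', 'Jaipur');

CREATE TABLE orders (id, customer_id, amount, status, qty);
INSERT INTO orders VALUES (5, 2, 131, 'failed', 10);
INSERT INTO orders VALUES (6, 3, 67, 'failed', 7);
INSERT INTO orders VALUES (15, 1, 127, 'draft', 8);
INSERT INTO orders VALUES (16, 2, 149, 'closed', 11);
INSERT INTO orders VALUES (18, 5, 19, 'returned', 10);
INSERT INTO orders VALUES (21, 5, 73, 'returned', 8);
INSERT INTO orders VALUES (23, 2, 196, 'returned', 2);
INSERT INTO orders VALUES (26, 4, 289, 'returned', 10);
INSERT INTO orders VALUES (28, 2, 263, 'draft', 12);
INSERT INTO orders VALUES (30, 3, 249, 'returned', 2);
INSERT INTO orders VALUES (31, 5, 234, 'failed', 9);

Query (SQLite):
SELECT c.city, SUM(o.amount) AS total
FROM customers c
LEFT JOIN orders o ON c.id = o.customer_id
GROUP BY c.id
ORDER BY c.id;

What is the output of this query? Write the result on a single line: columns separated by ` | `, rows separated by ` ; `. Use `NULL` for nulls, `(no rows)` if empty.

LEFT JOIN keeps every customers row; unmatched ones get NULL for orders columns.
Group by customers.id and compute SUM(o.amount). SUM over an all-NULL group is NULL.
  1: ids {15} → SUM(o.amount)=127
  2: ids {5, 16, 23, 28} → SUM(o.amount)=739
  3: ids {6, 30} → SUM(o.amount)=316
  4: ids {26} → SUM(o.amount)=289
  5: ids {18, 21, 31} → SUM(o.amount)=326

Jaipur | 127 ; Nairobi | 739 ; Jaipur | 316 ; Porto | 289 ; Jaipur | 326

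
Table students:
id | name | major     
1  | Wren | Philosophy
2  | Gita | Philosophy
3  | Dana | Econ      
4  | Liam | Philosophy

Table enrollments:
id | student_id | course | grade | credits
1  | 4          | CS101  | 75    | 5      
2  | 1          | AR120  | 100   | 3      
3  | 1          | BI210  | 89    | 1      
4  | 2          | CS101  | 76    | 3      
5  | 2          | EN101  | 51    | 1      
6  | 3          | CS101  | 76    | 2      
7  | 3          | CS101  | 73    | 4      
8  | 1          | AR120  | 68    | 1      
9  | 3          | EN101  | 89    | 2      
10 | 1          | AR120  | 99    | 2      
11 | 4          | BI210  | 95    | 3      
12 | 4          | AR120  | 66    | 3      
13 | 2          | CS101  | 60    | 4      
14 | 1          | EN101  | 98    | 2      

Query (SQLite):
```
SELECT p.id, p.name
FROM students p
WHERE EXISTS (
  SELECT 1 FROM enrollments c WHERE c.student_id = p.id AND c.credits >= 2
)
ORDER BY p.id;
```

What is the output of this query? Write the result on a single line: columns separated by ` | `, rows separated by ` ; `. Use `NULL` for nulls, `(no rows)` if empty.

For each students row, check whether any enrollments with matching student_id has credits >= 2.
Keep rows where that is true.

1 | Wren ; 2 | Gita ; 3 | Dana ; 4 | Liam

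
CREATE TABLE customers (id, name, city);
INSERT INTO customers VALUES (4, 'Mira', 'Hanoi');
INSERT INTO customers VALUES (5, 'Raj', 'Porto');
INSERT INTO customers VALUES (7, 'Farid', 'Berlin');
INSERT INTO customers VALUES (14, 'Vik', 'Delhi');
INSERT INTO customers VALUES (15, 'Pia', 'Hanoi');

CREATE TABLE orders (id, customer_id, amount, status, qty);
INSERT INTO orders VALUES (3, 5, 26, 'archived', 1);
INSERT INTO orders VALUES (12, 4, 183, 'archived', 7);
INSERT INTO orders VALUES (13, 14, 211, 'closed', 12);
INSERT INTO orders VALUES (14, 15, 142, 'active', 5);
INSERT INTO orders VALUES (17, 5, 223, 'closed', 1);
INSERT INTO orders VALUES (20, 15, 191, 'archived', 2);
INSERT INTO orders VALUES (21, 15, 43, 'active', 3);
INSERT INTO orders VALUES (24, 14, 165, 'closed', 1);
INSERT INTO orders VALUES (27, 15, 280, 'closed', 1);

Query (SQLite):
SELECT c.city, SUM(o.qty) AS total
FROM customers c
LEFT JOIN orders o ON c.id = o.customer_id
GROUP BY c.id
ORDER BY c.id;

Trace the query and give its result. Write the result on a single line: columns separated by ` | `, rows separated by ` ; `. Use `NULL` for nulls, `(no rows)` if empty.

Hanoi | 7 ; Porto | 2 ; Berlin | NULL ; Delhi | 13 ; Hanoi | 11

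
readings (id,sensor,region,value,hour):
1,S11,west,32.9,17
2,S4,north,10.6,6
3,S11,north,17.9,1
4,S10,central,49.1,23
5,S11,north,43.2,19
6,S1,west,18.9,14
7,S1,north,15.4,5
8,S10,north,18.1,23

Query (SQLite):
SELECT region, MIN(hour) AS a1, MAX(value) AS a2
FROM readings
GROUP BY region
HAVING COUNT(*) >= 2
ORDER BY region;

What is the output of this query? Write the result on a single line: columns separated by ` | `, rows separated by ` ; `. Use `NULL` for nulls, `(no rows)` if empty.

Group readings by region.
Per group compute: MIN(hour), MAX(value).
HAVING: drop groups with fewer than 2 rows.
  central: ids {4} → MIN(hour)=23, MAX(value)=49.1
  north: ids {2, 3, 5, 7, 8} → MIN(hour)=1, MAX(value)=43.2
  west: ids {1, 6} → MIN(hour)=14, MAX(value)=32.9

north | 1 | 43.2 ; west | 14 | 32.9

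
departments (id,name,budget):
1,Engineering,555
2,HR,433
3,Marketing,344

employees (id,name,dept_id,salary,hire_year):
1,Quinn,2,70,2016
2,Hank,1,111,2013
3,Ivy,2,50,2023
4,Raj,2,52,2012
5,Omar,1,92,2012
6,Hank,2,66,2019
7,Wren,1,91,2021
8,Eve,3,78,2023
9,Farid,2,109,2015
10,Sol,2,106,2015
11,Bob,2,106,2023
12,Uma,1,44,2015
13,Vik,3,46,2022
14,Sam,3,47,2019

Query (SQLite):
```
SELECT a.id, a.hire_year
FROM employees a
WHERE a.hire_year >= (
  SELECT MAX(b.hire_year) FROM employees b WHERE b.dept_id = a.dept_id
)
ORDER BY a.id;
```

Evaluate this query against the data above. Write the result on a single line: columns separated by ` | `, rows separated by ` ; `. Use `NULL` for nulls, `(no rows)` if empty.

3 | 2023 ; 7 | 2021 ; 8 | 2023 ; 11 | 2023

For each employees row a, compute MAX(hire_year) over rows sharing a.dept_id.
Keep row a if a.hire_year >= that per-group MAX.
  dept_id=1: MAX(hire_year) = 2021
  dept_id=2: MAX(hire_year) = 2023
  dept_id=3: MAX(hire_year) = 2023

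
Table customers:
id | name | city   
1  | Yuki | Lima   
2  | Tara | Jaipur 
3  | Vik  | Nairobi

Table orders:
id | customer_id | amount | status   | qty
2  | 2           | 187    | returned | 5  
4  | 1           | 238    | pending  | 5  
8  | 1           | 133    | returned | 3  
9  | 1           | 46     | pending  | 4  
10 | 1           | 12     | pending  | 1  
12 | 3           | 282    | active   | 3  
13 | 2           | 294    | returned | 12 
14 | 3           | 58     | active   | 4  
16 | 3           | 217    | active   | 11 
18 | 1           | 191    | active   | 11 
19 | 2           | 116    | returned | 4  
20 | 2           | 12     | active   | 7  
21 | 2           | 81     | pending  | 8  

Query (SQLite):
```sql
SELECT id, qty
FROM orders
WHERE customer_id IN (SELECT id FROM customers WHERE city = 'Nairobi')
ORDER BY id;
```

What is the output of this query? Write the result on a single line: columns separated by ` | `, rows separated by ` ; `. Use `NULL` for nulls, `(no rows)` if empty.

12 | 3 ; 14 | 4 ; 16 | 11

Inner query: customers.id where city = 'Nairobi'.
Outer: keep orders rows whose customer_id is in that set.
Inner query → {3}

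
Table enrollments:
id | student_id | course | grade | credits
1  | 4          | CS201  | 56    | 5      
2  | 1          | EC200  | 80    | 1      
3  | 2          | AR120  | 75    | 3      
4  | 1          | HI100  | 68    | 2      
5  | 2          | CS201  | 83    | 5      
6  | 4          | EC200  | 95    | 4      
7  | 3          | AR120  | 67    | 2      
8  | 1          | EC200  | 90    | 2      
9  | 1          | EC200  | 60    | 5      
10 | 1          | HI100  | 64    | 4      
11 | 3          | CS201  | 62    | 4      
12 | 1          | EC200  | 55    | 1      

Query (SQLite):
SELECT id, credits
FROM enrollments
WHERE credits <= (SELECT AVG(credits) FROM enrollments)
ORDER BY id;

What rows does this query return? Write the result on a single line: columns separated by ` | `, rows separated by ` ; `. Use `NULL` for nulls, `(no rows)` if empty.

2 | 1 ; 3 | 3 ; 4 | 2 ; 7 | 2 ; 8 | 2 ; 12 | 1

Scalar subquery: AVG(credits) over all enrollments rows = 3.166667 (≈; comparison uses full precision).
Keep rows where credits <= that value.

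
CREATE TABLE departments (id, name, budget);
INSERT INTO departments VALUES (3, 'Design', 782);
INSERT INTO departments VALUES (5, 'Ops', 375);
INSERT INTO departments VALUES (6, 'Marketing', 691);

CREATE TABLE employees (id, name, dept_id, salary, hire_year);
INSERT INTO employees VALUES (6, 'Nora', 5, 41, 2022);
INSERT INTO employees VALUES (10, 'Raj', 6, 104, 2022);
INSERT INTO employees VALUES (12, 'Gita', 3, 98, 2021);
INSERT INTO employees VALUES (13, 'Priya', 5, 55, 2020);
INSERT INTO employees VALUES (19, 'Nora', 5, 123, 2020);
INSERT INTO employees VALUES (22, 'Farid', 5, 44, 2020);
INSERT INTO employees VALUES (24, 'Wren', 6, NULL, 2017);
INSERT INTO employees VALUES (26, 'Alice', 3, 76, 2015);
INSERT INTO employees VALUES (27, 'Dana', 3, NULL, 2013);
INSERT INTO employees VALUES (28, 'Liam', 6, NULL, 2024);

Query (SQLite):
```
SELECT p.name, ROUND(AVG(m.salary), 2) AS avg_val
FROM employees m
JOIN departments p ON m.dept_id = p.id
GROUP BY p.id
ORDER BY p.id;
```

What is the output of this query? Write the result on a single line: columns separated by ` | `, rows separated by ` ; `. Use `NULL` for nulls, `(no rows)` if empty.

Join each employees row to its departments via dept_id.
Group joined rows by departments.id; compute ROUND(AVG(m.salary), 2) per group.
  3: ids {12, 26, 27} → ROUND(AVG(m.salary), 2)=87
  5: ids {6, 13, 19, 22} → ROUND(AVG(m.salary), 2)=65.75
  6: ids {10, 24, 28} → ROUND(AVG(m.salary), 2)=104

Design | 87 ; Ops | 65.75 ; Marketing | 104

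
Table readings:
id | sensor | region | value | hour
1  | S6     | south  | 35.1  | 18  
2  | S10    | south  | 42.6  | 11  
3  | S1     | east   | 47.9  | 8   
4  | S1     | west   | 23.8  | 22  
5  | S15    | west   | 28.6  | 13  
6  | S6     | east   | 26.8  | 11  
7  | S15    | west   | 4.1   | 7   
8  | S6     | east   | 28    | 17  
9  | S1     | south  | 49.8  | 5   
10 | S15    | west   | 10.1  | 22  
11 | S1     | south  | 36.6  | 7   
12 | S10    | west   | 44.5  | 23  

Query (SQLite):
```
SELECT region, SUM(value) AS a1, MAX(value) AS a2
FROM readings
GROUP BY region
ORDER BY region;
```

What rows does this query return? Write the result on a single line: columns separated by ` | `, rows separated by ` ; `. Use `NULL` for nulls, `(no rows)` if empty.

east | 102.7 | 47.9 ; south | 164.1 | 49.8 ; west | 111.1 | 44.5

Group readings by region.
Per group compute: SUM(value), MAX(value).
  east: ids {3, 6, 8} → SUM(value)=102.7, MAX(value)=47.9
  south: ids {1, 2, 9, 11} → SUM(value)=164.1, MAX(value)=49.8
  west: ids {4, 5, 7, 10, 12} → SUM(value)=111.1, MAX(value)=44.5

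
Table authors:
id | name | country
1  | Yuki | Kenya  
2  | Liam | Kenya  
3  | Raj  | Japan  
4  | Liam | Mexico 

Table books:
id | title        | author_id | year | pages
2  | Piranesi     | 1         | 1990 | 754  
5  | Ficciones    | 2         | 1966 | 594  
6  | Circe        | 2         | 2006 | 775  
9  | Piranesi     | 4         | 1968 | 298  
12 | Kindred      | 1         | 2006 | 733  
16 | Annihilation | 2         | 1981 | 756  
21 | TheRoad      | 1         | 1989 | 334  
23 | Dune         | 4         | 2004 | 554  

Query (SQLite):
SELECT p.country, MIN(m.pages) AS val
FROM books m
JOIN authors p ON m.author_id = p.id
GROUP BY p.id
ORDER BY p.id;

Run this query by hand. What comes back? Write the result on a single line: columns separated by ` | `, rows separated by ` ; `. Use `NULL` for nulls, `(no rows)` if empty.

Kenya | 334 ; Kenya | 594 ; Mexico | 298

Join each books row to its authors via author_id.
Group joined rows by authors.id; compute MIN(m.pages) per group.
  1: ids {2, 12, 21} → MIN(m.pages)=334
  2: ids {5, 6, 16} → MIN(m.pages)=594
  4: ids {9, 23} → MIN(m.pages)=298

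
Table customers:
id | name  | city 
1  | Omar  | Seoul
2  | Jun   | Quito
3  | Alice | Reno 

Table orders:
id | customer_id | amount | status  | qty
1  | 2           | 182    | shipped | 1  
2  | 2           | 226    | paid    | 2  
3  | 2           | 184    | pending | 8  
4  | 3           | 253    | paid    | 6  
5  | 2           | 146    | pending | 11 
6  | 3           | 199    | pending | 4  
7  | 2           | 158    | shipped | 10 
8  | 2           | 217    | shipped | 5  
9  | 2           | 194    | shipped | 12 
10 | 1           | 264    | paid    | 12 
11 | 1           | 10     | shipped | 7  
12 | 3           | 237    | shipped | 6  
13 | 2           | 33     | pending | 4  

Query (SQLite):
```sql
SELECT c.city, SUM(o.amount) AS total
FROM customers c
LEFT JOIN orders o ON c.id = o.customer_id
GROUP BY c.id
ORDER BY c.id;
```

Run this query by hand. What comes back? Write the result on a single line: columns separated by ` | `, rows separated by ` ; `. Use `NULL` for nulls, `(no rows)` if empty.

Seoul | 274 ; Quito | 1340 ; Reno | 689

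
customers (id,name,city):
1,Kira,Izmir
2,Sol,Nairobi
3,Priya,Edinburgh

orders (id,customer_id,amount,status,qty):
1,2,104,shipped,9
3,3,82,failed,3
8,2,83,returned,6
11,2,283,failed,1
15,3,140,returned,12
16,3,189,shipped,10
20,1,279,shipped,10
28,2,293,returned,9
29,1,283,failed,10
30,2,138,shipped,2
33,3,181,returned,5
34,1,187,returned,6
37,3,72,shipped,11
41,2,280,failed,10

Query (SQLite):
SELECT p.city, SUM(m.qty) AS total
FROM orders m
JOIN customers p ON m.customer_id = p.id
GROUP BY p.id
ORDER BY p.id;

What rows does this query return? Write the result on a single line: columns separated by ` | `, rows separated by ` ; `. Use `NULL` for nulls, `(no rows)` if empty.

Izmir | 26 ; Nairobi | 37 ; Edinburgh | 41

Join each orders row to its customers via customer_id.
Group joined rows by customers.id; compute SUM(m.qty) per group.
  1: ids {20, 29, 34} → SUM(m.qty)=26
  2: ids {1, 8, 11, 28, 30, 41} → SUM(m.qty)=37
  3: ids {3, 15, 16, 33, 37} → SUM(m.qty)=41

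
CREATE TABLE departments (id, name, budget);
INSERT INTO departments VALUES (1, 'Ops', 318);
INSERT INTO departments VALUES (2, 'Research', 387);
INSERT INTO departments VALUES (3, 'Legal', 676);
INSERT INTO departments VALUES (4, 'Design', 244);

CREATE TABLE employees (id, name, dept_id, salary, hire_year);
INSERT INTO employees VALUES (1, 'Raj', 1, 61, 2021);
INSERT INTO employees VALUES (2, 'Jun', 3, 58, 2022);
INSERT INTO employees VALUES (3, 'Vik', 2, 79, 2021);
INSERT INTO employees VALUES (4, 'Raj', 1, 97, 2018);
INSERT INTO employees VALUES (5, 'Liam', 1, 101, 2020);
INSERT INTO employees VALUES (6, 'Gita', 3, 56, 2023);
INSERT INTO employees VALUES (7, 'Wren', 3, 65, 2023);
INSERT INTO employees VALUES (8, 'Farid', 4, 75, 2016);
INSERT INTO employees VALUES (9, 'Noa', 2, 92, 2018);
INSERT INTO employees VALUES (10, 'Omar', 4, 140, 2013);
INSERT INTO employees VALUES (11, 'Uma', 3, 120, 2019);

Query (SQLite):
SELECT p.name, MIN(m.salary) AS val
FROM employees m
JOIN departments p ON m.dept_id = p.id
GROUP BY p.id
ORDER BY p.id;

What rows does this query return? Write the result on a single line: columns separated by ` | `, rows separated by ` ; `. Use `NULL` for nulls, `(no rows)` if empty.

Ops | 61 ; Research | 79 ; Legal | 56 ; Design | 75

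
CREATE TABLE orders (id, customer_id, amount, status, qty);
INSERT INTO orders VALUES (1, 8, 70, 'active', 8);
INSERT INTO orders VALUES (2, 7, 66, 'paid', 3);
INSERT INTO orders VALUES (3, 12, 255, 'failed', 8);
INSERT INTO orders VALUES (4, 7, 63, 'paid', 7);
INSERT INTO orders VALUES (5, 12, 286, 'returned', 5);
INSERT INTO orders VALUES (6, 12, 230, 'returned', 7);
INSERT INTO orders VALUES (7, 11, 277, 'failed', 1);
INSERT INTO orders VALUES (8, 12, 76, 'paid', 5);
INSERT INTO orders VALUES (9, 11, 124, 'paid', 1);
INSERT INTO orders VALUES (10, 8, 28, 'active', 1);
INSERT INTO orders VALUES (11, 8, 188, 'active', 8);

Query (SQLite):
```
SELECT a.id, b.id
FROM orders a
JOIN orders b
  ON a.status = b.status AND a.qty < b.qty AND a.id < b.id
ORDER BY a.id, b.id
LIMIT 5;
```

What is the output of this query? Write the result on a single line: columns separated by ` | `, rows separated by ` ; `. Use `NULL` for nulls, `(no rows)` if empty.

2 | 4 ; 2 | 8 ; 5 | 6 ; 10 | 11

Pairs (a,b) with same status, a.qty < b.qty, a.id < b.id.
status groups: active:{1,10,11} failed:{3,7} paid:{2,4,8,9} returned:{5,6}
Ordered by (a.id, b.id); first 5.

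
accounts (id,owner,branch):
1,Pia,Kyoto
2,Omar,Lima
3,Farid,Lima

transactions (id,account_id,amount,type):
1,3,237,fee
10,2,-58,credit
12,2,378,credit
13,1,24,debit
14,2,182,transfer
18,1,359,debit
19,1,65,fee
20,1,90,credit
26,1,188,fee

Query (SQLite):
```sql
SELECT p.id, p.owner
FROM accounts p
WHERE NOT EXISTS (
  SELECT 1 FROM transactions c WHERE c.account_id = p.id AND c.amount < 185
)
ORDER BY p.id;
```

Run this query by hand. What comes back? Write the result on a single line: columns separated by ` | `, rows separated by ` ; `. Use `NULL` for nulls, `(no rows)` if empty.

For each accounts row, check whether any transactions with matching account_id has amount < 185.
Keep rows where that is false.

3 | Farid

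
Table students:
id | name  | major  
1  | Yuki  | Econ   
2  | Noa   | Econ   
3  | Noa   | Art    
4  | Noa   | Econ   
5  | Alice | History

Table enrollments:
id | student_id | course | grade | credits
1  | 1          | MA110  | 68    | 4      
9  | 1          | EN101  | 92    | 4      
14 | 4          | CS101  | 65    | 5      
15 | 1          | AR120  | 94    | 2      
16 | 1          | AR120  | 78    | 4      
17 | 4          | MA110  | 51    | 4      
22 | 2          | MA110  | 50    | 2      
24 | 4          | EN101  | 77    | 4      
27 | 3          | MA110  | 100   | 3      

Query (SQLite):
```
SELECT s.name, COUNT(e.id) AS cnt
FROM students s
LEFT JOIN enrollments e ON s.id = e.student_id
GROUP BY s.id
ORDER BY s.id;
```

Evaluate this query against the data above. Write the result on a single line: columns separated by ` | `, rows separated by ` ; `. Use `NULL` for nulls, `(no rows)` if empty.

Yuki | 4 ; Noa | 1 ; Noa | 1 ; Noa | 3 ; Alice | 0

LEFT JOIN keeps every students row; unmatched ones get NULL for enrollments columns.
Group by students.id and compute COUNT(e.id). COUNT(col) of an all-NULL group is 0.
  1: ids {1, 9, 15, 16} → COUNT(e.id)=4
  2: ids {22} → COUNT(e.id)=1
  3: ids {27} → COUNT(e.id)=1
  4: ids {14, 17, 24} → COUNT(e.id)=3
  5: ids {—} → COUNT(e.id)=0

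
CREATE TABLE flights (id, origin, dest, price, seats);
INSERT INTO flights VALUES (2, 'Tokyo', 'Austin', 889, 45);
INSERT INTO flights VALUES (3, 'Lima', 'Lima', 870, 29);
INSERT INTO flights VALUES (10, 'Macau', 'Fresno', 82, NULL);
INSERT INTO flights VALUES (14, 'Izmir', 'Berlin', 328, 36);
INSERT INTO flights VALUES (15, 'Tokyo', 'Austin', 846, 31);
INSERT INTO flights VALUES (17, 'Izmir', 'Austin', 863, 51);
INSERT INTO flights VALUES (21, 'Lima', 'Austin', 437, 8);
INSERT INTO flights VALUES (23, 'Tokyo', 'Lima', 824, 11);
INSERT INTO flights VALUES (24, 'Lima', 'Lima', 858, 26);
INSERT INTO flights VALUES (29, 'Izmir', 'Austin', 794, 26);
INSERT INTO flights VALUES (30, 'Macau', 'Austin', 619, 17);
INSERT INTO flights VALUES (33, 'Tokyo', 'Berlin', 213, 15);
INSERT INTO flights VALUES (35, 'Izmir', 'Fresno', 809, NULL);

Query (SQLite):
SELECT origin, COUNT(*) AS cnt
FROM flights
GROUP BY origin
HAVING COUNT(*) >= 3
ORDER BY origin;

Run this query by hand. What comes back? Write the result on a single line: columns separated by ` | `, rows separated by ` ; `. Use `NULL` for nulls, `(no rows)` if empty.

Izmir | 4 ; Lima | 3 ; Tokyo | 4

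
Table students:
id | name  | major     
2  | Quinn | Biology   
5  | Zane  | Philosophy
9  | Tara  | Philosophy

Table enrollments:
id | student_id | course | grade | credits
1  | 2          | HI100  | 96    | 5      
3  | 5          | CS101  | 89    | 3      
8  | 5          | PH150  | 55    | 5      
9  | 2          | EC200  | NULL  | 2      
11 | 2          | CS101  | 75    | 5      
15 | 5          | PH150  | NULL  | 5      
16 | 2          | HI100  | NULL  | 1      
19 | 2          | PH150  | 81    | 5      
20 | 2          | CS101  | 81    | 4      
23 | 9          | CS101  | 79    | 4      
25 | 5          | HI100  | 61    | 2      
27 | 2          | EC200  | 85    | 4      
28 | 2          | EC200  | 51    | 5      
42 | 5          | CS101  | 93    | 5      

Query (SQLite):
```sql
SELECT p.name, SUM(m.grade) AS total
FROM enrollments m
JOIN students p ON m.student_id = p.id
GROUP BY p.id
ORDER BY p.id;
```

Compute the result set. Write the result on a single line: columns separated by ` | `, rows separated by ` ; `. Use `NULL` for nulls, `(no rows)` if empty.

Quinn | 469 ; Zane | 298 ; Tara | 79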